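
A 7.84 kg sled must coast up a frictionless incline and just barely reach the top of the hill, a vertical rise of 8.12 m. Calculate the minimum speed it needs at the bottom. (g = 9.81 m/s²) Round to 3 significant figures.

At the top it is momentarily at rest, so all KE converts to PE: ½mv² = mgh
v = √(2gh) = √(2 × 9.81 × 8.12) = 12.62 m/s

v = 12.6 m/s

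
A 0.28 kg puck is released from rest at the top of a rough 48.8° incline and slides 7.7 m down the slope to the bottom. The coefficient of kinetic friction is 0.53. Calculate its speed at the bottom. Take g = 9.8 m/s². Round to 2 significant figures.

v = 7.8 m/s

Taking the bottom as reference, mgh = ½mv² + μ_k N L with h = L sinθ, N = mg cosθ:
mgh = mgL sinθ = (0.28)(9.8)(7.7)sin48.8° = 15.898 J
W_f = μ_k mg cosθ · L = (0.53)(0.28)(9.8)cos48.8°·7.7 = 7.376 J
½mv² = 15.898 − 7.376 = 8.5214 J
v = √(2 × 8.5214/0.28) = 7.802 m/s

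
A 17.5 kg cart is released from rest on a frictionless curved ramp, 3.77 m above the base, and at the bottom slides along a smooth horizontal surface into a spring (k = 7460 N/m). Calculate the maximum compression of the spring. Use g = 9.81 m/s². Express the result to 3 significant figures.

x = 0.417 m

Energy conservation (no friction) from release to max compression: mgh = ½kx²
x = √(2mgh/k) = √(2 × 17.5 × 9.81 × 3.77 / 7460) = 0.4166 m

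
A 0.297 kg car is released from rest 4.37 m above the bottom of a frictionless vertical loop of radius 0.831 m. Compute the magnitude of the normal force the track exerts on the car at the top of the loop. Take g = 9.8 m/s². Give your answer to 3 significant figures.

Energy from release to top (height 2r): mgh = ½mv_top² + mg(2r)
v_top² = 2g(h − 2r) = 2(9.8)(4.37 − 1.662) = 53.077 m²/s²
At the top, both N and weight point toward the centre: N + mg = mv_top²/r
N = m(v_top²/r − g) = 0.297(53.077/0.831 − 9.8) = 16.06 N

N = 16.1 N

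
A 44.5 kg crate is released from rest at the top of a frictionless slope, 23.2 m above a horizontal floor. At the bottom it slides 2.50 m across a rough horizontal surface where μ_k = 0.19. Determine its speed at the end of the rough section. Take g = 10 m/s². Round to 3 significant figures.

v = 21.3 m/s

Energy at the top = energy at the end + work done against friction:
mgh = ½mv² + μ_k m g d
W_f = μ_k mg d = (0.19)(44.5)(10)(2.50) = 211.4 J
½mv² = mgh − W_f = 10324 − 211.4 = 10113 J
v = √(2 × 10113/44.5) = 21.32 m/s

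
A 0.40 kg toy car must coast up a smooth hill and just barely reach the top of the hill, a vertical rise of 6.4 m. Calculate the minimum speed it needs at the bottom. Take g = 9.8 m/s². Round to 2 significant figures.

v = 11 m/s

At the top it is momentarily at rest, so all KE converts to PE: ½mv² = mgh
v = √(2gh) = √(2 × 9.8 × 6.4) = 11.20 m/s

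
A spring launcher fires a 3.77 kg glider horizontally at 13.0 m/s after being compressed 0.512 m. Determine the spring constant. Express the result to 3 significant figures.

Spring PE at full compression equals KE at release: ½kx² = ½mv²
k = mv²/x² = (3.77)(13.0)²/(0.512)² = 2430 N/m

k = 2430 N/m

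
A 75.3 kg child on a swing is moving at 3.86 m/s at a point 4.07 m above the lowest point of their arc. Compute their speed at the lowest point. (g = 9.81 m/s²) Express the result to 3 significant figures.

v = 9.73 m/s

By conservation of mechanical energy, ½mv₀² + mgh = ½mv²
v² = v₀² + 2gh = (3.86)² + 2(9.81)(4.07) = 94.753
v = √94.753 = 9.734 m/s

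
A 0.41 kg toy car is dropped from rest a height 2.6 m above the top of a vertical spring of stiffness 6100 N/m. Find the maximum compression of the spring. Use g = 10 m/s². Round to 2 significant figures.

x = 0.060 m

Take the reference level at the top of the uncompressed spring. At max compression the car has fallen H + x and is momentarily at rest:
mg(H + x) = ½kx²
½(6100)x² − (0.41)(10)x − (0.41)(10)(2.6) = 0
3050x² − 4.100x − 10.66 = 0
x = [4.100 + √(16.81 + 130052)]/(2 × 3050) = 0.05980 m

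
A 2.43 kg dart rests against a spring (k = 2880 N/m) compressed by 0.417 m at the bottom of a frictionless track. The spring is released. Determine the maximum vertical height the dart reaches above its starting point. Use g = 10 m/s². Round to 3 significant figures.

Energy conservation from release to the highest point: ½kx² = mgh
h = kx²/(2mg) = (2880)(0.417)²/(2 × 2.43 × 10) = 10.30 m

h = 10.3 m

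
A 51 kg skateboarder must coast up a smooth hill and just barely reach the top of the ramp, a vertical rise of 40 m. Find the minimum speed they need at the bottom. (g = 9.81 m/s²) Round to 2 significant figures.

At the top they are momentarily at rest, so all KE converts to PE: ½mv² = mgh
v = √(2gh) = √(2 × 9.81 × 40) = 28.01 m/s

v = 28 m/s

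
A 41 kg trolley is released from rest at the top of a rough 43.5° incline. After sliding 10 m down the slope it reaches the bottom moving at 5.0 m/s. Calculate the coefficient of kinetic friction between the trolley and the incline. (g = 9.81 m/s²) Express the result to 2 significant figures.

Energy balance down the incline: mg L sinθ − ½mv² = μ_k (mg cosθ) L
mgL sinθ = 2768.6 J; ½mv² = 512.50 J
W_f = 2768.6 − 512.50 = 2256 J
μ_k = W_f/(mg cosθ · L) = 2256/(291.8 × 10) = 0.7733

μ_k = 0.77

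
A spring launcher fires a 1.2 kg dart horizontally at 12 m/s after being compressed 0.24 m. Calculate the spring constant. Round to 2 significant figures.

k = 3000 N/m

Energy stored in the spring equals the launch KE: ½kx² = ½mv²
k = mv²/x² = (1.2)(12)²/(0.24)² = 3000 N/m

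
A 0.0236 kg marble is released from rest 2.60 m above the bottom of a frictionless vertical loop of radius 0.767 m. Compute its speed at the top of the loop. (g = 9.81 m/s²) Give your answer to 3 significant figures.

Energy conservation: mgh = ½mv_top² + mg(2r)
v_top² = 2g(h − 2r) = 2(9.81)(2.60 − 1.534) = 20.91
v_top = 4.573 m/s

v = 4.57 m/s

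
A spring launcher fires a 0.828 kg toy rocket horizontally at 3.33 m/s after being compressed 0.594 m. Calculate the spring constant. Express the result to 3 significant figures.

k = 26.0 N/m

Spring PE at full compression equals KE at release: ½kx² = ½mv²
k = mv²/x² = (0.828)(3.33)²/(0.594)² = 26.02 N/m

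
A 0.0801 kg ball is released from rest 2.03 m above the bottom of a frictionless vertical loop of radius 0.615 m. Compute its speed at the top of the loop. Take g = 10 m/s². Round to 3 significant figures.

v = 4.00 m/s

Energy conservation: mgh = ½mv_top² + mg(2r)
v_top² = 2g(h − 2r) = 2(10)(2.03 − 1.230) = 16.00
v_top = 4.000 m/s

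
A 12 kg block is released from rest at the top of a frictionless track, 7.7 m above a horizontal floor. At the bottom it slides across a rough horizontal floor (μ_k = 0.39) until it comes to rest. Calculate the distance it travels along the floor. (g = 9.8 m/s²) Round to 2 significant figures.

d = 20 m

Energy bookkeeping (friction removes W_f = μ_k N d):
At rest all PE has been dissipated by friction: mgh = μ_k m g d
d = h/μ_k = 7.7/0.39 = 19.74 m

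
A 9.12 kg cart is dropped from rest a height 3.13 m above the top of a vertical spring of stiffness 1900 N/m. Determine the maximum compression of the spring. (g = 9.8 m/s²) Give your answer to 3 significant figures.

x = 0.592 m

Measuring PE from the top of the relaxed spring, at max compression the cart has dropped H + x with zero KE, so:
mg(H + x) = ½kx²
½(1900)x² − (9.12)(9.8)x − (9.12)(9.8)(3.13) = 0
950.0x² − 89.38x − 279.7 = 0
x = [89.38 + √(7988 + 1.0630e+06)]/(2 × 950.0) = 0.5917 m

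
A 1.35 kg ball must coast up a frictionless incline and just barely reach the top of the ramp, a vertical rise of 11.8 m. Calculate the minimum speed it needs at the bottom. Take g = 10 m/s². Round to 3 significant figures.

v = 15.4 m/s

At the top it is momentarily at rest, so all KE converts to PE: ½mv² = mgh
v = √(2gh) = √(2 × 10 × 11.8) = 15.36 m/s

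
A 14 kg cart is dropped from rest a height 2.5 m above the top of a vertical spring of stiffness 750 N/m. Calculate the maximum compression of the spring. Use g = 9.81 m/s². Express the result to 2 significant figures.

Take the reference level at the top of the uncompressed spring. At max compression the cart has fallen H + x and is momentarily at rest:
mg(H + x) = ½kx²
½(750)x² − (14)(9.81)x − (14)(9.81)(2.5) = 0
375.0x² − 137.3x − 343.4 = 0
x = [137.3 + √(18862 + 515025)]/(2 × 375.0) = 1.157 m

x = 1.2 m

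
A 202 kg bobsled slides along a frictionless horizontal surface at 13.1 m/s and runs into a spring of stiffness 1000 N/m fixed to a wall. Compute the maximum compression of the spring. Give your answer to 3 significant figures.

All KE is stored as spring PE at maximum compression: ½mv² = ½kx²
x = v√(m/k) = 13.1 × √(202/1000) = 5.888 m

x = 5.89 m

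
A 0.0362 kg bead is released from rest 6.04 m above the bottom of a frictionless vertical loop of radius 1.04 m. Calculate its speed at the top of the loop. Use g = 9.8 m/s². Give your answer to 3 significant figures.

v = 8.81 m/s

Energy conservation: mgh = ½mv_top² + mg(2r)
v_top² = 2g(h − 2r) = 2(9.8)(6.04 − 2.080) = 77.62
v_top = 8.810 m/s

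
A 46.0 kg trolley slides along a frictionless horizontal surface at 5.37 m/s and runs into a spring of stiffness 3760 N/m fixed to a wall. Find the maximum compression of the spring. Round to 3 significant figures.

All KE is stored as spring PE at maximum compression: ½mv² = ½kx²
x = v√(m/k) = 5.37 × √(46.0/3760) = 0.5940 m

x = 0.594 m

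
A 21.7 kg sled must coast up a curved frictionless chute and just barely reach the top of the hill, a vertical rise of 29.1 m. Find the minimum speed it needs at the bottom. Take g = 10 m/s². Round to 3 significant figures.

v = 24.1 m/s

At the top it is momentarily at rest, so all KE converts to PE: ½mv² = mgh
v = √(2gh) = √(2 × 10 × 29.1) = 24.12 m/s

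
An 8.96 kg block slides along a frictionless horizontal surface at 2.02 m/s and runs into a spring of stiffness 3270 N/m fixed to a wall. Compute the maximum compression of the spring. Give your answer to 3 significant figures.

x = 0.106 m

All KE is stored as spring PE at maximum compression: ½mv² = ½kx²
x = v√(m/k) = 2.02 × √(8.96/3270) = 0.1057 m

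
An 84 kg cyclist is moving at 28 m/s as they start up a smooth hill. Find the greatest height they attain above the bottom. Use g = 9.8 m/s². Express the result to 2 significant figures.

By energy conservation, ½mv² = mgh
h = v²/(2g) = 28²/(2 × 9.8) = 40.00 m

h = 40 m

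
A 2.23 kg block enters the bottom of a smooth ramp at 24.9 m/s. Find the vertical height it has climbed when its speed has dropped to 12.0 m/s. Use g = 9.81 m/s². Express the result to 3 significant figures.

Energy balance between the two points: ½mv₁² = ½mv₂² + mgh
h = (v₁² − v₂²)/(2g) = (24.9² − 12.0²)/(2 × 9.81) = 24.26 m

h = 24.3 m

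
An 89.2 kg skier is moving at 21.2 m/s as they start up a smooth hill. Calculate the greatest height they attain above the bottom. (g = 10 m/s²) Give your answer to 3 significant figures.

Setting KE at the bottom equal to PE gained: ½mv² = mgh
h = v²/(2g) = 21.2²/(2 × 10) = 22.47 m

h = 22.5 m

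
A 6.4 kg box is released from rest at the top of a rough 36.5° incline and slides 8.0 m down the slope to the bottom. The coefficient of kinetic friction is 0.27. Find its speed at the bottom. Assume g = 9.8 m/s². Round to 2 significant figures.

v = 7.7 m/s

Work–energy: mg(L sinθ) − μ_k(mg cosθ)L = ½mv²
mgh = mgL sinθ = (6.4)(9.8)(8.0)sin36.5° = 298.46 J
W_f = μ_k mg cosθ · L = (0.27)(6.4)(9.8)cos36.5°·8.0 = 108.9 J
½mv² = 298.46 − 108.9 = 189.56 J
v = √(2 × 189.56/6.4) = 7.697 m/s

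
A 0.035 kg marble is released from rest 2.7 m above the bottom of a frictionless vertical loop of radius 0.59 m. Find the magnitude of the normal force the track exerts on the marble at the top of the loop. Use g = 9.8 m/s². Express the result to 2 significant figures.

N = 1.4 N

Energy from release to top (height 2r): mgh = ½mv_top² + mg(2r)
v_top² = 2g(h − 2r) = 2(9.8)(2.7 − 1.180) = 29.792 m²/s²
At the top, both N and weight point toward the centre: N + mg = mv_top²/r
N = m(v_top²/r − g) = 0.035(29.792/0.59 − 9.8) = 1.424 N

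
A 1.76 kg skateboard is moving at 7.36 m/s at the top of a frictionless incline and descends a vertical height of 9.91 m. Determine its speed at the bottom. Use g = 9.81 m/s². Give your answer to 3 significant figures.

v = 15.8 m/s

Energy conservation between the two points: ½mv₀² + mgh = ½mv²
v² = v₀² + 2gh = (7.36)² + 2(9.81)(9.91) = 248.60
v = √248.60 = 15.77 m/s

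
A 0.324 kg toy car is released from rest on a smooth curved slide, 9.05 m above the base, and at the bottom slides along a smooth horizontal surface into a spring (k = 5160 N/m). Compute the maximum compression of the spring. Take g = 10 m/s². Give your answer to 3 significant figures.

x = 0.107 m

At max compression the car is momentarily at rest: mgh = ½kx²
x = √(2mgh/k) = √(2 × 0.324 × 10 × 9.05 / 5160) = 0.1066 m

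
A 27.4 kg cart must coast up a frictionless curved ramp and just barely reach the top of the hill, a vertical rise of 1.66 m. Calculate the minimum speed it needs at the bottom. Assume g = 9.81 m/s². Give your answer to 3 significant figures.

At the top it is momentarily at rest, so all KE converts to PE: ½mv² = mgh
v = √(2gh) = √(2 × 9.81 × 1.66) = 5.707 m/s

v = 5.71 m/s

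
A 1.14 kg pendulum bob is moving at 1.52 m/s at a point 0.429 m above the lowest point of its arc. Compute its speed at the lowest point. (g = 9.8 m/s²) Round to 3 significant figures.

v = 3.27 m/s

Energy conservation between the two points: ½mv₀² + mgh = ½mv²
v² = v₀² + 2gh = (1.52)² + 2(9.8)(0.429) = 10.719
v = √10.719 = 3.274 m/s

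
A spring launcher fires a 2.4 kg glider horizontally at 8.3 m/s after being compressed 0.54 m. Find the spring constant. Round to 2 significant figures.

k = 570 N/m

Energy stored in the spring equals the launch KE: ½kx² = ½mv²
k = mv²/x² = (2.4)(8.3)²/(0.54)² = 567.0 N/m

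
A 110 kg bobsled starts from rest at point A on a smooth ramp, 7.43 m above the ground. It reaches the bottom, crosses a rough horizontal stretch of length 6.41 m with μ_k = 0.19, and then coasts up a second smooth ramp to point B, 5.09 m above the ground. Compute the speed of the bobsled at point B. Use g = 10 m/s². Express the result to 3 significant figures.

Energy at A: mgh₁ = (110)(10)(7.43) = 8173.0 J
Friction loss: W_f = μ_k mg d = 1340 J
At B: ½mv² + mgh₂ = mgh₁ − W_f
½mv² = 8173.0 − 1340 − 5599.0 = 1234.3 J
v = √(2 × 1234.3/110) = 4.737 m/s

v = 4.74 m/s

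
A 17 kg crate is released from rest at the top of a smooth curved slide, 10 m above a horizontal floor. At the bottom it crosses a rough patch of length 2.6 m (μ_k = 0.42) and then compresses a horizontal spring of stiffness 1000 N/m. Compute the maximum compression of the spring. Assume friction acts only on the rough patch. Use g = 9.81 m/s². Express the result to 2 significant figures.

Initial energy: E₁ = mgh = (17)(9.81)(10) = 1667.7 J
Friction removes W_f = μ_k mg d = (0.42)(17)(9.81)(2.6) = 182.1 J
Energy reaching the spring: E = 1667.7 − 182.1 = 1485.6 J
At max compression ½kx² = E ⇒ x = √(2E/k) = √(2 × 1485.6/1000) = 1.724 m

x = 1.7 m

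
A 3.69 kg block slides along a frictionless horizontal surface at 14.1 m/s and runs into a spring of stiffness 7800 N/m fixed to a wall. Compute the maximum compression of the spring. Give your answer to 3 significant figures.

x = 0.307 m

At max compression the block is momentarily at rest: ½mv² = ½kx²
x = v√(m/k) = 14.1 × √(3.69/7800) = 0.3067 m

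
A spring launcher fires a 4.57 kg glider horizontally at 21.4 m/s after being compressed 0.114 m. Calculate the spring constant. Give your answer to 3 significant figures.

Spring PE at full compression equals KE at release: ½kx² = ½mv²
k = mv²/x² = (4.57)(21.4)²/(0.114)² = 161040 N/m

k = 161000 N/m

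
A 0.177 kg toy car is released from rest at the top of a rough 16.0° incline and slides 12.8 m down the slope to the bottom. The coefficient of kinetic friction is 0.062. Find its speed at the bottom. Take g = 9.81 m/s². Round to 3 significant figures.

v = 7.37 m/s

Energy: mgh = ½mv² + W_f, with h = L sinθ and W_f = μ_k (mg cosθ) L
mgh = mgL sinθ = (0.177)(9.81)(12.8)sin16.0° = 6.1262 J
W_f = μ_k mg cosθ · L = (0.062)(0.177)(9.81)cos16.0°·12.8 = 1.325 J
½mv² = 6.1262 − 1.325 = 4.8016 J
v = √(2 × 4.8016/0.177) = 7.366 m/s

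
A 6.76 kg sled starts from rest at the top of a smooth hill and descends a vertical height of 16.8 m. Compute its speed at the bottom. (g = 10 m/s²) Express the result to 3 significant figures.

v = 18.3 m/s

By conservation of mechanical energy, mgh = ½mv²
The mass cancels from both sides.
v = √(2gh) = √(2 × 10 × 16.8) = √336.00 = 18.33 m/s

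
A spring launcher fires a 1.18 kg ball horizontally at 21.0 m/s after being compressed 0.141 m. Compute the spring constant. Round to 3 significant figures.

½kx² = ½mv²
k = mv²/x² = (1.18)(21.0)²/(0.141)² = 26175 N/m

k = 26200 N/m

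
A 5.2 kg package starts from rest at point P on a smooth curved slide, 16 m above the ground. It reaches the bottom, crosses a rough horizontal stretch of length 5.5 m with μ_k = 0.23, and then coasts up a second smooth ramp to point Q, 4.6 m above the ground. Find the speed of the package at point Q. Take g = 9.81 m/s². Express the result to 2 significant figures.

v = 14 m/s

Energy at P: mgh₁ = (5.2)(9.81)(16) = 816.19 J
Friction loss: W_f = μ_k mg d = 64.53 J
At Q: ½mv² + mgh₂ = mgh₁ − W_f
½mv² = 816.19 − 64.53 − 234.66 = 517.01 J
v = √(2 × 517.01/5.2) = 14.10 m/s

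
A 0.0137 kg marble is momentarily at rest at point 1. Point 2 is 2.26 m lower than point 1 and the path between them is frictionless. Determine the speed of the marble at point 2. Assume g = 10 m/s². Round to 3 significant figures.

v = 6.72 m/s

Mechanical energy is conserved (no friction): mgh = ½mv²
The mass cancels from both sides.
v = √(2gh) = √(2 × 10 × 2.26) = √45.200 = 6.723 m/s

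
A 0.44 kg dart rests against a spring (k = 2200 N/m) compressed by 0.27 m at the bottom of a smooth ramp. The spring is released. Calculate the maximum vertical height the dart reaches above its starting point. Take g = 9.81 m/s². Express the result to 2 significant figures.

At maximum height the dart is at rest, so ½kx² = mgh
h = kx²/(2mg) = (2200)(0.27)²/(2 × 0.44 × 9.81) = 18.58 m

h = 19 m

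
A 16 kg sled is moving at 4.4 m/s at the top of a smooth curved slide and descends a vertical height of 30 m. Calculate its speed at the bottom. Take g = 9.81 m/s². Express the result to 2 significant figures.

Equating total energy at the two states: ½mv₀² + mgh = ½mv²
The mass cancels from both sides.
v² = v₀² + 2gh = (4.4)² + 2(9.81)(30) = 607.96
v = √607.96 = 24.66 m/s

v = 25 m/s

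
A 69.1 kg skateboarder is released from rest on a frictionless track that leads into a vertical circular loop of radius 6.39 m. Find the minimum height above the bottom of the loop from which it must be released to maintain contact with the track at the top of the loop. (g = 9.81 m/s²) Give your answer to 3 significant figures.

h = 16.0 m

At the top, for minimum speed gravity alone supplies the centripetal force: mg = mv_top²/r ⇒ v_top² = gr = 62.69 m²/s²
Energy conservation from release height h to the top (height 2r): mgh = ½mv_top² + mg(2r)
h = v_top²/(2g) + 2r = r/2 + 2r = 5r/2 = 15.97 m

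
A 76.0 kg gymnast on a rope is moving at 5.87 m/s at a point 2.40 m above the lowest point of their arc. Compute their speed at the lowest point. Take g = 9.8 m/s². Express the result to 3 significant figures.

Mechanical energy is conserved (no friction): ½mv₀² + mgh = ½mv²
v² = v₀² + 2gh = (5.87)² + 2(9.8)(2.40) = 81.497
v = √81.497 = 9.028 m/s

v = 9.03 m/s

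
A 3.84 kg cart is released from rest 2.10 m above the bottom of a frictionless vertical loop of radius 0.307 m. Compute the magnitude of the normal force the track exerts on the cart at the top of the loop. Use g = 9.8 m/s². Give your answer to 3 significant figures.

Energy from release to top (height 2r): mgh = ½mv_top² + mg(2r)
v_top² = 2g(h − 2r) = 2(9.8)(2.10 − 0.6140) = 29.126 m²/s²
At the top, both N and weight point toward the centre: N + mg = mv_top²/r
N = m(v_top²/r − g) = 3.84(29.126/0.307 − 9.8) = 326.7 N

N = 327 N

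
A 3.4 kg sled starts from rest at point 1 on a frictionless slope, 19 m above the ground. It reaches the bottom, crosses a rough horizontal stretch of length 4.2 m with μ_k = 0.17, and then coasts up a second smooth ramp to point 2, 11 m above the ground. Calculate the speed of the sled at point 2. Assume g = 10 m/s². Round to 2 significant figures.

Energy at 1: mgh₁ = (3.4)(10)(19) = 646.00 J
Friction loss: W_f = μ_k mg d = 24.28 J
At 2: ½mv² + mgh₂ = mgh₁ − W_f
½mv² = 646.00 − 24.28 − 374.00 = 247.72 J
v = √(2 × 247.72/3.4) = 12.07 m/s

v = 12 m/s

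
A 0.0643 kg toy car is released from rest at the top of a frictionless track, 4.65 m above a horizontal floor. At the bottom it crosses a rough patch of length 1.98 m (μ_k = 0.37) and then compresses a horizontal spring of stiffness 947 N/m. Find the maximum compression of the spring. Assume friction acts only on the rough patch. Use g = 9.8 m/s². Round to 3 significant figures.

Initial energy: E₁ = mgh = (0.0643)(9.8)(4.65) = 2.9302 J
Friction removes W_f = μ_k mg d = (0.37)(0.0643)(9.8)(1.98) = 0.4616 J
Energy reaching the spring: E = 2.9302 − 0.4616 = 2.4685 J
At max compression ½kx² = E ⇒ x = √(2E/k) = √(2 × 2.4685/947) = 0.07220 m

x = 0.0722 m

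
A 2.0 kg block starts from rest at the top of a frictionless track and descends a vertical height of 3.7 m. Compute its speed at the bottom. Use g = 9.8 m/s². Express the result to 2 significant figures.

v = 8.5 m/s

By conservation of mechanical energy, mgh = ½mv²
v = √(2gh) = √(2 × 9.8 × 3.7) = √72.520 = 8.516 m/s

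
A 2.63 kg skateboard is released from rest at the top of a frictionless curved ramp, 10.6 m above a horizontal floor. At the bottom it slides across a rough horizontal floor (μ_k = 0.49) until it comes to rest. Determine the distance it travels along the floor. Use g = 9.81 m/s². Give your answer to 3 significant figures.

Energy at the top = energy at the end + work done against friction:
At rest all PE has been dissipated by friction: mgh = μ_k m g d
d = h/μ_k = 10.6/0.49 = 21.63 m

d = 21.6 m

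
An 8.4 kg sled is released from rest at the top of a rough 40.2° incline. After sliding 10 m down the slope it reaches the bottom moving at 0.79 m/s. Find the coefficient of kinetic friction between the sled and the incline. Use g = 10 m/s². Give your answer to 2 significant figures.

Energy balance down the incline: mg L sinθ − ½mv² = μ_k (mg cosθ) L
mgL sinθ = 542.18 J; ½mv² = 2.6212 J
W_f = 542.18 − 2.6212 = 539.6 J
μ_k = W_f/(mg cosθ · L) = 539.6/(64.16 × 10) = 0.8410

μ_k = 0.84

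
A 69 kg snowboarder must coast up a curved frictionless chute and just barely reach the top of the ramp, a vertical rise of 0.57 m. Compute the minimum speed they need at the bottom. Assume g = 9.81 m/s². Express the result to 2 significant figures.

At the top they are momentarily at rest, so all KE converts to PE: ½mv² = mgh
v = √(2gh) = √(2 × 9.81 × 0.57) = 3.344 m/s

v = 3.3 m/s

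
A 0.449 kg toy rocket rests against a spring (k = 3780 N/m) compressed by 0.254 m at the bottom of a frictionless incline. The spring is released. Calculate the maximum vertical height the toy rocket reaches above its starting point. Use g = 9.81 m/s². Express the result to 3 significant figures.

h = 27.7 m

Energy conservation from release to the highest point: ½kx² = mgh
h = kx²/(2mg) = (3780)(0.254)²/(2 × 0.449 × 9.81) = 27.68 m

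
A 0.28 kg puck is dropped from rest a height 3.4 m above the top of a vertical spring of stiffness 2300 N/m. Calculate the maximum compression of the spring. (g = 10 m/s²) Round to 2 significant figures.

x = 0.092 m

Take the reference level at the top of the uncompressed spring. At max compression the puck has fallen H + x and is momentarily at rest:
mg(H + x) = ½kx²
½(2300)x² − (0.28)(10)x − (0.28)(10)(3.4) = 0
1150x² − 2.800x − 9.520 = 0
x = [2.800 + √(7.840 + 43792)]/(2 × 1150) = 0.09221 m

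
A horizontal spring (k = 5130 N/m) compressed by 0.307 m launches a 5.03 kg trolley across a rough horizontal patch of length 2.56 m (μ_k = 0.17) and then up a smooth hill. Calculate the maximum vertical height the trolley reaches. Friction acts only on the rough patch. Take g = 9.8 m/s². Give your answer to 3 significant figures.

h = 4.47 m

Spring energy: E₀ = ½kx² = ½(5130)(0.307)² = 241.75 J
Friction: W_f = μ_k mg d = (0.17)(5.03)(9.8)(2.56) = 21.45 J
Energy at base of ramp: E = 241.75 − 21.45 = 220.30 J
At max height all remaining energy is PE: mgh = E ⇒ h = E/(mg) = 220.30/(5.03 × 9.8) = 4.469 m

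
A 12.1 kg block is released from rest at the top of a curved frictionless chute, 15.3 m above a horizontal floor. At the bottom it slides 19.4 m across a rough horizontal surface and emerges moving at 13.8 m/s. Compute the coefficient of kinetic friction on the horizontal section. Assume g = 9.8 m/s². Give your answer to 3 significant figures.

Applying the work–energy principle:
mgh = ½mv² + μ_k m g d
mgh = 1814.3 J; ½mv² = 1152.2 J
W_f = 1814.3 − 1152.2 = 662.1 J
μ_k = W_f/(mg·d) = 662.1/(118.6 × 19.4) = 0.2878

μ_k = 0.288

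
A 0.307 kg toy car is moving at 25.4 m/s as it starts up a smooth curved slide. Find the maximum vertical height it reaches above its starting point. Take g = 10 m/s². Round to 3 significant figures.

Setting KE at the bottom equal to PE gained: ½mv² = mgh
h = v²/(2g) = 25.4²/(2 × 10) = 32.26 m

h = 32.3 m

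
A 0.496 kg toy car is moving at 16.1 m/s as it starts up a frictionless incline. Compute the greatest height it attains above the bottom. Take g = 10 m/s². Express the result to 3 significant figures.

By energy conservation, ½mv² = mgh
h = v²/(2g) = 16.1²/(2 × 10) = 12.96 m

h = 13.0 m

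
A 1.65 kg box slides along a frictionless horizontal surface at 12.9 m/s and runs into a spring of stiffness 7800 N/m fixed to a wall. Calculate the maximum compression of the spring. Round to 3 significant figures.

x = 0.188 m

Conservation of energy between contact and max compression: ½mv² = ½kx²
x = v√(m/k) = 12.9 × √(1.65/7800) = 0.1876 m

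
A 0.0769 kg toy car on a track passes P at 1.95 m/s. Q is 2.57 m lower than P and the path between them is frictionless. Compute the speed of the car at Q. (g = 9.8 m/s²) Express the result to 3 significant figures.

Equating total energy at the two states: ½mv₀² + mgh = ½mv²
The mass cancels from both sides.
v² = v₀² + 2gh = (1.95)² + 2(9.8)(2.57) = 54.175
v = √54.175 = 7.360 m/s

v = 7.36 m/s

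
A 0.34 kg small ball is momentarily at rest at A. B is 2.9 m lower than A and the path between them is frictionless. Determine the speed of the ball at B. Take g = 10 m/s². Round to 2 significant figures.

Energy conservation between the two points: mgh = ½mv²
v = √(2gh) = √(2 × 10 × 2.9) = √58.000 = 7.616 m/s

v = 7.6 m/s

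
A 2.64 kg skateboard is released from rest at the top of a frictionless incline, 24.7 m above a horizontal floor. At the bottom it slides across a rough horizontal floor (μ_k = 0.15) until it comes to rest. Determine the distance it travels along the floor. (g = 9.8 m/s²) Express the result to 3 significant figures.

Energy bookkeeping (friction removes W_f = μ_k N d):
At rest all PE has been dissipated by friction: mgh = μ_k m g d
d = h/μ_k = 24.7/0.15 = 164.7 m

d = 165 m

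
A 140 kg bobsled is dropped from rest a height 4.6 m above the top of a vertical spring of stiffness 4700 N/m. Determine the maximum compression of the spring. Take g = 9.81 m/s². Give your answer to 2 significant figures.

x = 2.0 m

Let x be the compression. The total drop is H + x, and the bobsled is instantaneously at rest at max compression, so energy conservation gives:
mg(H + x) = ½kx²
½(4700)x² − (140)(9.81)x − (140)(9.81)(4.6) = 0
2350x² − 1373x − 6318 = 0
x = [1373 + √(1.886e+06 + 5.9386e+07)]/(2 × 2350) = 1.958 m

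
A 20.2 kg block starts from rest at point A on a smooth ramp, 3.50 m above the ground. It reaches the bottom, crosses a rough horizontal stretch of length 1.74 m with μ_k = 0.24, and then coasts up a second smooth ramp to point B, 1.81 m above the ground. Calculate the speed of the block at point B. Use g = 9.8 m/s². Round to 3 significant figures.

v = 4.99 m/s

Energy at A: mgh₁ = (20.2)(9.8)(3.50) = 692.86 J
Friction loss: W_f = μ_k mg d = 82.67 J
At B: ½mv² + mgh₂ = mgh₁ − W_f
½mv² = 692.86 − 82.67 − 358.31 = 251.88 J
v = √(2 × 251.88/20.2) = 4.994 m/s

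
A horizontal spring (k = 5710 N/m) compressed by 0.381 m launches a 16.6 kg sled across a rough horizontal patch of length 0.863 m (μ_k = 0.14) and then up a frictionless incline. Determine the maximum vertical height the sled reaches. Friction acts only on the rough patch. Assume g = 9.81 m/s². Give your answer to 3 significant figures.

Spring energy: E₀ = ½kx² = ½(5710)(0.381)² = 414.43 J
Friction: W_f = μ_k mg d = (0.14)(16.6)(9.81)(0.863) = 19.68 J
Energy at base of ramp: E = 414.43 − 19.68 = 394.76 J
At max height all remaining energy is PE: mgh = E ⇒ h = E/(mg) = 394.76/(16.6 × 9.81) = 2.424 m

h = 2.42 m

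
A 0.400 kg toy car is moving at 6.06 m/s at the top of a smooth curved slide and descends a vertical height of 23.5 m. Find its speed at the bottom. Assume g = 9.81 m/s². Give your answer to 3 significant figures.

v = 22.3 m/s

By conservation of mechanical energy, ½mv₀² + mgh = ½mv²
v² = v₀² + 2gh = (6.06)² + 2(9.81)(23.5) = 497.79
v = √497.79 = 22.31 m/s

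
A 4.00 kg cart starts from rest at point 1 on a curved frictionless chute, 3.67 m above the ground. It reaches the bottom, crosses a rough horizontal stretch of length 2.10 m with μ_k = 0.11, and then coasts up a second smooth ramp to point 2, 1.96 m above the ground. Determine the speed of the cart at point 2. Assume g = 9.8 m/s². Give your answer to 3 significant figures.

Energy at 1: mgh₁ = (4.00)(9.8)(3.67) = 143.86 J
Friction loss: W_f = μ_k mg d = 9.055 J
At 2: ½mv² + mgh₂ = mgh₁ − W_f
½mv² = 143.86 − 9.055 − 76.832 = 57.977 J
v = √(2 × 57.977/4.00) = 5.384 m/s

v = 5.38 m/s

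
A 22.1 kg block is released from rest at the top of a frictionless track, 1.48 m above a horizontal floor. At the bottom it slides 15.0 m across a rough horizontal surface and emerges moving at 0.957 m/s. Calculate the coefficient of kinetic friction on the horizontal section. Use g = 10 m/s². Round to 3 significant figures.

Applying the work–energy principle:
mgh = ½mv² + μ_k m g d
mgh = 327.08 J; ½mv² = 10.120 J
W_f = 327.08 − 10.120 = 317.0 J
μ_k = W_f/(mg·d) = 317.0/(221.0 × 15.0) = 0.09561

μ_k = 0.0956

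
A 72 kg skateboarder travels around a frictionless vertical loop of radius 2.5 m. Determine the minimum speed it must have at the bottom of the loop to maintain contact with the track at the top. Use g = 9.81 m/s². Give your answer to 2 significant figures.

At the top: mg = mv_top²/r ⇒ v_top² = gr = 24.53 m²/s²
Energy from bottom to top (height 2r): ½mv_bot² = ½mv_top² + mg(2r)
v_bot² = gr + 4gr = 5gr = 122.6
v_bot = √(5gr) = 11.07 m/s

v = 11 m/s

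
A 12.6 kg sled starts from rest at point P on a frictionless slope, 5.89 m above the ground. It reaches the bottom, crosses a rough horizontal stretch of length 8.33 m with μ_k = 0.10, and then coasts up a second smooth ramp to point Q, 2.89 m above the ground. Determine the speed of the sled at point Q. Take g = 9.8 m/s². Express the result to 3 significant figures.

Energy at P: mgh₁ = (12.6)(9.8)(5.89) = 727.30 J
Friction loss: W_f = μ_k mg d = 102.9 J
At Q: ½mv² + mgh₂ = mgh₁ − W_f
½mv² = 727.30 − 102.9 − 356.86 = 267.58 J
v = √(2 × 267.58/12.6) = 6.517 m/s

v = 6.52 m/s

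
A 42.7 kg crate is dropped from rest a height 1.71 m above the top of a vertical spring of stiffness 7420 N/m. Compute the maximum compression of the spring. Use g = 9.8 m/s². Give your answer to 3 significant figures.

Take the reference level at the top of the uncompressed spring. At max compression the crate has fallen H + x and is momentarily at rest:
mg(H + x) = ½kx²
½(7420)x² − (42.7)(9.8)x − (42.7)(9.8)(1.71) = 0
3710x² − 418.5x − 715.6 = 0
x = [418.5 + √(175109 + 1.0619e+07)]/(2 × 3710) = 0.4992 m

x = 0.499 m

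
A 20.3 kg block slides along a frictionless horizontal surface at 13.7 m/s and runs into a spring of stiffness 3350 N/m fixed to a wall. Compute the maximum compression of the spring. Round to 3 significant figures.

All KE is stored as spring PE at maximum compression: ½mv² = ½kx²
x = v√(m/k) = 13.7 × √(20.3/3350) = 1.066 m

x = 1.07 m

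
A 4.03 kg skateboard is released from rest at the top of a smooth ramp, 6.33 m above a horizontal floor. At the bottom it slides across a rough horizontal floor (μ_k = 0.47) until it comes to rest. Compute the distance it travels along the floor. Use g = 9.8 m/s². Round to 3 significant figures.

Energy at the top = energy at the end + work done against friction:
At rest all PE has been dissipated by friction: mgh = μ_k m g d
d = h/μ_k = 6.33/0.47 = 13.47 m

d = 13.5 m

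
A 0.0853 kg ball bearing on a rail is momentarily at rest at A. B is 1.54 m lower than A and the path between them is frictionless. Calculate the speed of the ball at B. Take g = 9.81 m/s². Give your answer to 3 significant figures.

Energy conservation between the two points: mgh = ½mv²
v = √(2gh) = √(2 × 9.81 × 1.54) = √30.215 = 5.497 m/s

v = 5.50 m/s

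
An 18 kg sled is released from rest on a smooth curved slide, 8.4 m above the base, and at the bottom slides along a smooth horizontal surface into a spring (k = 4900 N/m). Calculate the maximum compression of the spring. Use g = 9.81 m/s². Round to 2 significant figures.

Energy conservation (no friction) from release to max compression: mgh = ½kx²
x = √(2mgh/k) = √(2 × 18 × 9.81 × 8.4 / 4900) = 0.7781 m

x = 0.78 m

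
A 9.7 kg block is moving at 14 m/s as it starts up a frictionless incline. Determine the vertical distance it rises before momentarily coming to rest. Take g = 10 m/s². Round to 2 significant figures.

Setting KE at the bottom equal to PE gained: ½mv² = mgh
h = v²/(2g) = 14²/(2 × 10) = 9.800 m

h = 9.8 m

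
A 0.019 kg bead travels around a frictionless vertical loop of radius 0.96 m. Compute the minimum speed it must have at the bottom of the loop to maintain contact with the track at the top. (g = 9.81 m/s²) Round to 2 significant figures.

At the top: mg = mv_top²/r ⇒ v_top² = gr = 9.418 m²/s²
Energy from bottom to top (height 2r): ½mv_bot² = ½mv_top² + mg(2r)
v_bot² = gr + 4gr = 5gr = 47.09
v_bot = √(5gr) = 6.862 m/s

v = 6.9 m/s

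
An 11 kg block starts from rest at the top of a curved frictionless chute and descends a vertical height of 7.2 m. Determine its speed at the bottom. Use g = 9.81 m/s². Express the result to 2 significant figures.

Mechanical energy is conserved (no friction): mgh = ½mv²
v = √(2gh) = √(2 × 9.81 × 7.2) = √141.26 = 11.89 m/s

v = 12 m/s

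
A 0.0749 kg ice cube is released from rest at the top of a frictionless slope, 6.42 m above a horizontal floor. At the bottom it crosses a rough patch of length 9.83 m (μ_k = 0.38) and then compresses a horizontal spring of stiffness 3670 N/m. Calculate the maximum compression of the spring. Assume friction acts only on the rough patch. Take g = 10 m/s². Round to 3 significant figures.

Initial energy: E₁ = mgh = (0.0749)(10)(6.42) = 4.8086 J
Friction removes W_f = μ_k mg d = (0.38)(0.0749)(10)(9.83) = 2.798 J
Energy reaching the spring: E = 4.8086 − 2.798 = 2.0108 J
At max compression ½kx² = E ⇒ x = √(2E/k) = √(2 × 2.0108/3670) = 0.03310 m

x = 0.0331 m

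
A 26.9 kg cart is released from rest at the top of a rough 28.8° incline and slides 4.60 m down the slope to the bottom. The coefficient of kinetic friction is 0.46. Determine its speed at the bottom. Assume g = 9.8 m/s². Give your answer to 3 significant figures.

Energy: mgh = ½mv² + W_f, with h = L sinθ and W_f = μ_k (mg cosθ) L
mgh = mgL sinθ = (26.9)(9.8)(4.60)sin28.8° = 584.20 J
W_f = μ_k mg cosθ · L = (0.46)(26.9)(9.8)cos28.8°·4.60 = 488.8 J
½mv² = 584.20 − 488.8 = 95.378 J
v = √(2 × 95.378/26.9) = 2.663 m/s

v = 2.66 m/s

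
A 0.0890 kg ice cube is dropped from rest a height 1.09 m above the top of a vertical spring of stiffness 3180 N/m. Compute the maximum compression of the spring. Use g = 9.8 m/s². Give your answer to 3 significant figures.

x = 0.0247 m

Let x be the compression. The total drop is H + x, and the cube is instantaneously at rest at max compression, so energy conservation gives:
mg(H + x) = ½kx²
½(3180)x² − (0.0890)(9.8)x − (0.0890)(9.8)(1.09) = 0
1590x² − 0.8722x − 0.9507 = 0
x = [0.8722 + √(0.7607 + 6046.4)]/(2 × 1590) = 0.02473 m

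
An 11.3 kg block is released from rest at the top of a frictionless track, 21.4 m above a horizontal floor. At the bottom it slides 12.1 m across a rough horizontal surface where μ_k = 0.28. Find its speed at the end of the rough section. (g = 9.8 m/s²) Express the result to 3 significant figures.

v = 18.8 m/s

Energy at the top = energy at the end + work done against friction:
mgh = ½mv² + μ_k m g d
W_f = μ_k mg d = (0.28)(11.3)(9.8)(12.1) = 375.2 J
½mv² = mgh − W_f = 2369.8 − 375.2 = 1994.6 J
v = √(2 × 1994.6/11.3) = 18.79 m/s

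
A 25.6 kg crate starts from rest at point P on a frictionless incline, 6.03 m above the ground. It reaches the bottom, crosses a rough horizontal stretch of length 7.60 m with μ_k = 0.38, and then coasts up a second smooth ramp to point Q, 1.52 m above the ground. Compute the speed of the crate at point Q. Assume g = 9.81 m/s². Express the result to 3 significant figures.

v = 5.64 m/s

Energy at P: mgh₁ = (25.6)(9.81)(6.03) = 1514.4 J
Friction loss: W_f = μ_k mg d = 725.3 J
At Q: ½mv² + mgh₂ = mgh₁ − W_f
½mv² = 1514.4 − 725.3 − 381.73 = 407.34 J
v = √(2 × 407.34/25.6) = 5.641 m/s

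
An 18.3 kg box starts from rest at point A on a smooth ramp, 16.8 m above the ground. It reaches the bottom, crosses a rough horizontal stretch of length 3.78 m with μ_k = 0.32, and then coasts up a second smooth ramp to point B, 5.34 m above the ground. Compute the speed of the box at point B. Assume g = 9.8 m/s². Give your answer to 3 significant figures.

v = 14.2 m/s

Energy at A: mgh₁ = (18.3)(9.8)(16.8) = 3012.9 J
Friction loss: W_f = μ_k mg d = 216.9 J
At B: ½mv² + mgh₂ = mgh₁ − W_f
½mv² = 3012.9 − 216.9 − 957.68 = 1838.3 J
v = √(2 × 1838.3/18.3) = 14.17 m/s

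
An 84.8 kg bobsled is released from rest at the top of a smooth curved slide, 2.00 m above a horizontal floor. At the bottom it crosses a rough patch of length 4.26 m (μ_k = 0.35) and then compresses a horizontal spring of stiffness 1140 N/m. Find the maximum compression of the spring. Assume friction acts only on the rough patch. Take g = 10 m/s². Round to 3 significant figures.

Initial energy: E₁ = mgh = (84.8)(10)(2.00) = 1696.0 J
Friction removes W_f = μ_k mg d = (0.35)(84.8)(10)(4.26) = 1264 J
Energy reaching the spring: E = 1696.0 − 1264 = 431.63 J
At max compression ½kx² = E ⇒ x = √(2E/k) = √(2 × 431.63/1140) = 0.8702 m

x = 0.870 m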